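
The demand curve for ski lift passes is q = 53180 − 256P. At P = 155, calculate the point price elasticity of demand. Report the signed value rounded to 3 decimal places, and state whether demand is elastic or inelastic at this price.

-2.939; elastic

dq/dP = −256. At P = 155, q = 53180 − 256(155) = 13500.
Ed = (dq/dP)·(P/q) = −256 × (155/13500) = -2.93925…
|Ed| = 2.939 > 1, so demand is elastic.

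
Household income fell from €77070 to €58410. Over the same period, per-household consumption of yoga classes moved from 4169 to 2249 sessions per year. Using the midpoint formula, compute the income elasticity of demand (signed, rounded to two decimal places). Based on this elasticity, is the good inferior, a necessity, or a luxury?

%ΔQ = (2249 − 4169)/[( 4169 + 2249)/2] = -1920/3209 = -0.598317…
%ΔIncome = (58410 − 77070)/[( 77070 + 58410)/2] = -18660/67740 = -0.275465…
E_income = (-1920/3209) / (-18660/67740) = 2.1720…
E_income > 1 ⇒ normal good, luxury.

2.17; luxury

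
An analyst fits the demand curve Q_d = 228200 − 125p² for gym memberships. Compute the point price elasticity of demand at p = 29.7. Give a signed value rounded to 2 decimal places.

-1.87

dQ_d/dp = −2·125·p = -7425. At p = 29.7, Q_d = 117938.75.
Ed = (dQ_d/dp)·(p/Q_d) = (-7425) × (29.7/117938.75) = -1.8698…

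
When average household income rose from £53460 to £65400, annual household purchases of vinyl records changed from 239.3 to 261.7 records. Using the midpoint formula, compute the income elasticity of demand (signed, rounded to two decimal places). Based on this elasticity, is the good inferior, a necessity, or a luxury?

0.45; necessity

%ΔQ = (261.7 − 239.3)/[( 239.3 + 261.7)/2] = 22.4/250.5 = 0.089421…
%ΔIncome = (65400 − 53460)/[( 53460 + 65400)/2] = 11940/59430 = 0.200908…
E_income = (22.4/250.5) / (11940/59430) = 0.4450…
0 < E_income < 1 ⇒ normal good, necessity.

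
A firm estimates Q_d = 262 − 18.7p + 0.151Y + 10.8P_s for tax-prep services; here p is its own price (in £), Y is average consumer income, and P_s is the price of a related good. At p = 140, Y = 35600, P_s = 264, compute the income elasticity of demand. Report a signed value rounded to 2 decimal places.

0.92

At the given values, Q_d = 262 − 18.7(140) + 0.151(35600) + 10.8(264) = 5870.8.
∂Q_d/∂Y = 0.151.
E = (0.151) × (35600/5870.8) = 0.9156…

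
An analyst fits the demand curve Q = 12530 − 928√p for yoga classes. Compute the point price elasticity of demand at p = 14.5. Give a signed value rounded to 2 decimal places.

-0.20

dQ/dp = −928/(2√p) = -121.852. At p = 14.5, Q = 8996.28.
Ed = (dQ/dp)·(p/Q) = (-121.852) × (14.5/8996.28) = -0.1963…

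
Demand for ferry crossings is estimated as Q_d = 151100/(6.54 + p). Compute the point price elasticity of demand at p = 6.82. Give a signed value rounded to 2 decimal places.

dQ_d/dp = −151100/(6.54 + p)² = -846.548. At p = 6.82, Q_d = 11309.9.
Ed = (dQ_d/dp)·(p/Q_d) = (-846.548) × (6.82/11309.9) = -0.5104…

-0.51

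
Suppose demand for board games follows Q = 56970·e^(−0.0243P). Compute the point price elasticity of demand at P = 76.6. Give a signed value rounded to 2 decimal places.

dQ/dP = −0.0243·Q = -215.211. At P = 76.6, Q = 8856.44.
Ed = (dQ/dP)·(P/Q) = (-215.211) × (76.6/8856.44) = -1.8613…

-1.86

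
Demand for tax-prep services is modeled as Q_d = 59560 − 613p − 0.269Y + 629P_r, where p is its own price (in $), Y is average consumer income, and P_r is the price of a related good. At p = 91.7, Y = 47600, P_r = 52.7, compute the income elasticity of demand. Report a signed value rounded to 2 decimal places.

At the given values, Q_d = 59560 − 613(91.7) − 0.269(47600) + 629(52.7) = 23691.8.
∂Q_d/∂Y = -0.269.
E = (-0.269) × (47600/23691.8) = -0.5404…

-0.54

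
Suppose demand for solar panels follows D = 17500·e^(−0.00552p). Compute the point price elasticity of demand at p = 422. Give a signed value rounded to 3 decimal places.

dD/dp = −0.00552·D = -9.40403. At p = 422, D = 1703.63.
Ed = (dD/dp)·(p/D) = (-9.40403) × (422/1703.63) = -2.32944

-2.329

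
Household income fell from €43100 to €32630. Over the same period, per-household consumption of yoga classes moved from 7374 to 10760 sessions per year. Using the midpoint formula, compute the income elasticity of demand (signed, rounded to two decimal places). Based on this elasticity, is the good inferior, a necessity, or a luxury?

-1.35; inferior

%ΔQ = (10760 − 7374)/[( 7374 + 10760)/2] = 3386/9067 = 0.373442…
%ΔIncome = (32630 − 43100)/[( 43100 + 32630)/2] = -10470/37865 = -0.276508…
E_income = (3386/9067) / (-10470/37865) = -1.3505…
E_income < 0 ⇒ inferior good.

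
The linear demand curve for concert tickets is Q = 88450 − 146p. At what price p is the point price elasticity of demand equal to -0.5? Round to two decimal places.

Ed = −146p/(88450 − 146p). Set this equal to -0.5:
146p = 0.5·(88450 − 146p) ⇒ 146p(1 + 0.5) = 0.5·88450
p = 0.5·88450 / (146·1.5) = 201.9406…

201.94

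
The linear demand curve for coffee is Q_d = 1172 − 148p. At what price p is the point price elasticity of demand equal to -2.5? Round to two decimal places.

5.66

Ed = −148p/(1172 − 148p). Set this equal to -2.5:
148p = 2.5·(1172 − 148p) ⇒ 148p(1 + 2.5) = 2.5·1172
p = 2.5·1172 / (148·3.5) = 5.6563…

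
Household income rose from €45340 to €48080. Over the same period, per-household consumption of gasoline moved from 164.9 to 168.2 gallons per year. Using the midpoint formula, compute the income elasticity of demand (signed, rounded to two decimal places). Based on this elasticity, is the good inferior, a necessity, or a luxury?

%ΔQ = (168.2 − 164.9)/[( 164.9 + 168.2)/2] = 3.3/166.55 = 0.019813…
%ΔIncome = (48080 − 45340)/[( 45340 + 48080)/2] = 2740/46710 = 0.058659…
E_income = (3.3/166.55) / (2740/46710) = 0.3377…
0 < E_income < 1 ⇒ normal good, necessity.

0.34; necessity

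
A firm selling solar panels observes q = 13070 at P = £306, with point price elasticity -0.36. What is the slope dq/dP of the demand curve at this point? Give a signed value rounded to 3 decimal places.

-15.376

Ed = (dq/dP)·(P/q) ⇒ dq/dP = Ed·q/P = (-0.36)·13070/306 = -15.37647…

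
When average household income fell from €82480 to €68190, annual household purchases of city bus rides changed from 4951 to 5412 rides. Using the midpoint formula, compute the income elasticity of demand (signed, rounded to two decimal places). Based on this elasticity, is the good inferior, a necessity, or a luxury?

%ΔQ = (5412 − 4951)/[( 4951 + 5412)/2] = 461/5181.5 = 0.088970…
%ΔIncome = (68190 − 82480)/[( 82480 + 68190)/2] = -14290/75335 = -0.189686…
E_income = (461/5181.5) / (-14290/75335) = -0.4690…
E_income < 0 ⇒ inferior good.

-0.47; inferior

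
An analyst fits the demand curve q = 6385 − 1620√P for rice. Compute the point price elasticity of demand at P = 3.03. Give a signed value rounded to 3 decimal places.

dq/dP = −1620/(2√P) = -465.333. At P = 3.03, q = 3565.08.
Ed = (dq/dP)·(P/q) = (-465.333) × (3.03/3565.08) = -0.39549…

-0.395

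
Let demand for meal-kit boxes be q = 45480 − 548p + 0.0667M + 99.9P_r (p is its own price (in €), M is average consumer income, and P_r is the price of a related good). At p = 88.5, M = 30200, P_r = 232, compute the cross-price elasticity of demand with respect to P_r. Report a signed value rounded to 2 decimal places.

At the given values, q = 45480 − 548(88.5) + 0.0667(30200) + 99.9(232) = 22173.14.
∂q/∂P_r = 99.9.
E = (99.9) × (232/22173.14) = 1.0452…

1.05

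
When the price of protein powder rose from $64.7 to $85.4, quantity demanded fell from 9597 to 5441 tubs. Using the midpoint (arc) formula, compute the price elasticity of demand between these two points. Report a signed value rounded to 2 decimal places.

-2.00

%ΔQ = (5441 − 9597) / [(9597 + 5441)/2] = -4156/7519 = -0.552733…
%ΔP = (85.4 − 64.7) / [(64.7 + 85.4)/2] = 20.7/75.05 = 0.275816…
Arc Ed = %ΔQ / %ΔP = (-4156/7519) / (20.7/75.05) = -2.0039…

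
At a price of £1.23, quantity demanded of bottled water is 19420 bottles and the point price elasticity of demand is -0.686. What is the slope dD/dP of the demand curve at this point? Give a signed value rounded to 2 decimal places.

Ed = (dD/dP)·(P/D) ⇒ dD/dP = Ed·D/P = (-0.686)·19420/1.23 = -10830.9918…

-10830.99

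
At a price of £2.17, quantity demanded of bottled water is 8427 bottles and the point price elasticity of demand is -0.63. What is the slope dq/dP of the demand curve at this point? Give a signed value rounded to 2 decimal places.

-2446.55

Ed = (dq/dP)·(P/q) ⇒ dq/dP = Ed·q/P = (-0.63)·8427/2.17 = -2446.5483…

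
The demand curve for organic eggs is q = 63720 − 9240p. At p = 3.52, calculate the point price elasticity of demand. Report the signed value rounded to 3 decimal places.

dq/dp = −9240. At p = 3.52, q = 63720 − 9240(3.52) = 31195.2.
Ed = (dq/dp)·(p/q) = −9240 × (3.52/31195.2) = -1.04262…

-1.043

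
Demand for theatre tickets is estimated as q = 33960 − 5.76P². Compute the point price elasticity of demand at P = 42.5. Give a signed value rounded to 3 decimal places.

dq/dP = −2·5.76·P = -489.6. At P = 42.5, q = 23556.
Ed = (dq/dP)·(P/q) = (-489.6) × (42.5/23556) = -0.88334…

-0.883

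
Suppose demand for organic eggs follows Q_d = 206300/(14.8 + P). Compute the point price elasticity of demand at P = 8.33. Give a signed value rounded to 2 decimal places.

dQ_d/dP = −206300/(14.8 + P)² = -385.61. At P = 8.33, Q_d = 8919.15.
Ed = (dQ_d/dP)·(P/Q_d) = (-385.61) × (8.33/8919.15) = -0.3601…

-0.36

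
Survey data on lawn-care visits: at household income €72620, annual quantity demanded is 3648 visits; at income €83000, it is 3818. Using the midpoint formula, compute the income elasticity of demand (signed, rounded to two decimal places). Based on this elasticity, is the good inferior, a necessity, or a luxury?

%ΔQ = (3818 − 3648)/[( 3648 + 3818)/2] = 170/3733 = 0.045539…
%ΔIncome = (83000 − 72620)/[( 72620 + 83000)/2] = 10380/77810 = 0.133401…
E_income = (170/3733) / (10380/77810) = 0.3413…
0 < E_income < 1 ⇒ normal good, necessity.

0.34; necessity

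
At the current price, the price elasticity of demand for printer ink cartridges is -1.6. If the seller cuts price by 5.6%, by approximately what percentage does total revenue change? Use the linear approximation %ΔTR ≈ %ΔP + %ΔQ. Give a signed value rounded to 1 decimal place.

%ΔQ ≈ Ed × %ΔP = (-1.6) × (-5.6%) = +8.9600%
%ΔTR ≈ %ΔP + %ΔQ = (-5.6%) + (+8.9600%) = +3.3600%

+3.4%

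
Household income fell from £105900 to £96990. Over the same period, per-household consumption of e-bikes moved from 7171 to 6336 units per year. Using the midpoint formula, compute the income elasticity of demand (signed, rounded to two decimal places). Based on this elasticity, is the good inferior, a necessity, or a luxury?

1.41; luxury

%ΔQ = (6336 − 7171)/[( 7171 + 6336)/2] = -835/6753.5 = -0.123639…
%ΔIncome = (96990 − 105900)/[( 105900 + 96990)/2] = -8910/101445 = -0.087830…
E_income = (-835/6753.5) / (-8910/101445) = 1.4077…
E_income > 1 ⇒ normal good, luxury.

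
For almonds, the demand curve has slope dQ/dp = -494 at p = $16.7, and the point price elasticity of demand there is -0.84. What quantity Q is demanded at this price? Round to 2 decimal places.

Ed = (dQ/dp)·(p/Q) ⇒ Q = (dQ/dp)·p/Ed = (-494)·16.7/(-0.84) = 9821.1904…

9821.19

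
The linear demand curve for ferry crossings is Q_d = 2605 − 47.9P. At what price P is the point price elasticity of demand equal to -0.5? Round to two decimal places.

18.13

Ed = −47.9P/(2605 − 47.9P). Set this equal to -0.5:
47.9P = 0.5·(2605 − 47.9P) ⇒ 47.9P(1 + 0.5) = 0.5·2605
P = 0.5·2605 / (47.9·1.5) = 18.1280…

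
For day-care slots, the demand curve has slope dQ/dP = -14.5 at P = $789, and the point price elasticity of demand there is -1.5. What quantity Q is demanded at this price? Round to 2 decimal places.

7627.00

Ed = (dQ/dP)·(P/Q) ⇒ Q = (dQ/dP)·P/Ed = (-14.5)·789/(-1.5) = 7627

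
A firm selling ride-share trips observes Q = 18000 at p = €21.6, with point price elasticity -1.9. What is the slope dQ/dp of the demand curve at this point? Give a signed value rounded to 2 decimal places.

Ed = (dQ/dp)·(p/Q) ⇒ dQ/dp = Ed·Q/p = (-1.9)·18000/21.6 = -1583.3333…

-1583.33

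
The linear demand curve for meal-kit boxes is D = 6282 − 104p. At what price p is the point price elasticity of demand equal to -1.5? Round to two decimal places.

36.24

Ed = −104p/(6282 − 104p). Set this equal to -1.5:
104p = 1.5·(6282 − 104p) ⇒ 104p(1 + 1.5) = 1.5·6282
p = 1.5·6282 / (104·2.5) = 36.2423…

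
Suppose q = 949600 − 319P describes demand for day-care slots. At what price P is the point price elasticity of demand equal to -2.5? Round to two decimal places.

Ed = −319P/(949600 − 319P). Set this equal to -2.5:
319P = 2.5·(949600 − 319P) ⇒ 319P(1 + 2.5) = 2.5·949600
P = 2.5·949600 / (319·3.5) = 2126.2875…

2126.29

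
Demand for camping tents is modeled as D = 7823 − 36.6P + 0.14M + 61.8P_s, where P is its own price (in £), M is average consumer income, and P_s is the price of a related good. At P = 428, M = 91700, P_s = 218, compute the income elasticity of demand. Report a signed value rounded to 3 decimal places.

At the given values, D = 7823 − 36.6(428) + 0.14(91700) + 61.8(218) = 18468.6.
∂D/∂M = 0.14.
E = (0.14) × (91700/18468.6) = 0.69512…

0.695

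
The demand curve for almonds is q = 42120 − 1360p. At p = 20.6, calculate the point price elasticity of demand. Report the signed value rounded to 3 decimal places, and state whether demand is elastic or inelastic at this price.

-1.986; elastic

dq/dp = −1360. At p = 20.6, q = 42120 − 1360(20.6) = 14104.
Ed = (dq/dp)·(p/q) = −1360 × (20.6/14104) = -1.98638…
|Ed| = 1.986 > 1, so demand is elastic.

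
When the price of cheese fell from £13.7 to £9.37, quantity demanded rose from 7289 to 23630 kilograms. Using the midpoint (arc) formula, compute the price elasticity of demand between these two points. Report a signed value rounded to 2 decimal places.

%ΔQ = (23630 − 7289) / [(7289 + 23630)/2] = 16341/15459.5 = 1.057019…
%ΔP = (9.37 − 13.7) / [(13.7 + 9.37)/2] = -4.33/11.535 = -0.375379…
Arc Ed = %ΔQ / %ΔP = (16341/15459.5) / (-4.33/11.535) = -2.8158…

-2.82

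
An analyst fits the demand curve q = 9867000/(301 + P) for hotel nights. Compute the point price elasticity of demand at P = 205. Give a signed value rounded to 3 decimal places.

-0.405

dq/dP = −9867000/(301 + P)² = -38.5375. At P = 205, q = 19500.
Ed = (dq/dP)·(P/q) = (-38.5375) × (205/19500) = -0.40513…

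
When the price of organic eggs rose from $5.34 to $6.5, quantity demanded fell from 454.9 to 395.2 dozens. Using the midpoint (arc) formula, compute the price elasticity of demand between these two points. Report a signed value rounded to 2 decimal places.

-0.72

%ΔQ = (395.2 − 454.9) / [(454.9 + 395.2)/2] = -59.7/425.05 = -0.140454…
%ΔP = (6.5 − 5.34) / [(5.34 + 6.5)/2] = 1.16/5.92 = 0.195945…
Arc Ed = %ΔQ / %ΔP = (-59.7/425.05) / (1.16/5.92) = -0.7168…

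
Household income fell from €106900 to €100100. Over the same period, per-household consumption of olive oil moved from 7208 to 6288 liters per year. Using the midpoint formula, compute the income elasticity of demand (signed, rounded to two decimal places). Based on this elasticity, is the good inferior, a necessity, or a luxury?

%ΔQ = (6288 − 7208)/[( 7208 + 6288)/2] = -920/6748 = -0.136336…
%ΔIncome = (100100 − 106900)/[( 106900 + 100100)/2] = -6800/103500 = -0.065700…
E_income = (-920/6748) / (-6800/103500) = 2.0751…
E_income > 1 ⇒ normal good, luxury.

2.08; luxury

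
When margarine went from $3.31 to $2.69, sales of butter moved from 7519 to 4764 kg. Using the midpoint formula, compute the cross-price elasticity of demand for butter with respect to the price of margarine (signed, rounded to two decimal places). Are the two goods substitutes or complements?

2.17; substitutes

%ΔQ_{butter} = (4764 − 7519)/avg = -2755/6141.5 = -0.448587…
%ΔP_{margarine} = (2.69 − 3.31)/avg = -0.62/3 = -0.206666…
E_cross = (-2755/6141.5) / (-0.62/3) = 2.1705…
E_cross > 0 ⇒ the goods are substitutes.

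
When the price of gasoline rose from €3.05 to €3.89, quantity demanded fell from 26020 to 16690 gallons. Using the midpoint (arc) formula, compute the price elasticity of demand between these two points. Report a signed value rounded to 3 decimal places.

-1.805

%ΔQ = (16690 − 26020) / [(26020 + 16690)/2] = -9330/21355 = -0.436900…
%ΔP = (3.89 − 3.05) / [(3.05 + 3.89)/2] = 0.84/3.47 = 0.242074…
Arc Ed = %ΔQ / %ΔP = (-9330/21355) / (0.84/3.47) = -1.80481…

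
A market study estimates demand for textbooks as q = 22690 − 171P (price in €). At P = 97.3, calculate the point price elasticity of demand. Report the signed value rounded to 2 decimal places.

-2.75

dq/dP = −171. At P = 97.3, q = 22690 − 171(97.3) = 6051.7.
Ed = (dq/dP)·(P/q) = −171 × (97.3/6051.7) = -2.7493…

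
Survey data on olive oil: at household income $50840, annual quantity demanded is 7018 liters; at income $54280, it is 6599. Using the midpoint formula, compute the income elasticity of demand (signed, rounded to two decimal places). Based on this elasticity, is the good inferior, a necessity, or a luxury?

%ΔQ = (6599 − 7018)/[( 7018 + 6599)/2] = -419/6808.5 = -0.061540…
%ΔIncome = (54280 − 50840)/[( 50840 + 54280)/2] = 3440/52560 = 0.065449…
E_income = (-419/6808.5) / (3440/52560) = -0.9402…
E_income < 0 ⇒ inferior good.

-0.94; inferior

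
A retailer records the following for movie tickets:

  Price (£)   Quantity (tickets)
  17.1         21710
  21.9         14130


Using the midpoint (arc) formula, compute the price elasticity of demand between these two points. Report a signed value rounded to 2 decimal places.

%ΔQ = (14130 − 21710) / [(21710 + 14130)/2] = -7580/17920 = -0.422991…
%ΔP = (21.9 − 17.1) / [(17.1 + 21.9)/2] = 4.8/19.5 = 0.246153…
Arc Ed = %ΔQ / %ΔP = (-7580/17920) / (4.8/19.5) = -1.7184…

-1.72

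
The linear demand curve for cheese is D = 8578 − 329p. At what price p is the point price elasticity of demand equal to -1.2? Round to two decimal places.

Ed = −329p/(8578 − 329p). Set this equal to -1.2:
329p = 1.2·(8578 − 329p) ⇒ 329p(1 + 1.2) = 1.2·8578
p = 1.2·8578 / (329·2.2) = 14.2216…

14.22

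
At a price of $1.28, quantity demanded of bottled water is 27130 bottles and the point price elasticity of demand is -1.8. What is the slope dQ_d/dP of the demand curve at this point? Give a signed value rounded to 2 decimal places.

-38151.56

Ed = (dQ_d/dP)·(P/Q_d) ⇒ dQ_d/dP = Ed·Q_d/P = (-1.8)·27130/1.28 = -38151.5625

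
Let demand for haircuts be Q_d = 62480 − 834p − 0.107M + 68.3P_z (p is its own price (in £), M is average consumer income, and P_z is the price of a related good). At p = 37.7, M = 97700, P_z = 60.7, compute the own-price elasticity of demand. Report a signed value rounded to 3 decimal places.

-1.271

At the given values, Q_d = 62480 − 834(37.7) − 0.107(97700) + 68.3(60.7) = 24730.11.
∂Q_d/∂p = −834.
E = (-834) × (37.7/24730.11) = -1.27139…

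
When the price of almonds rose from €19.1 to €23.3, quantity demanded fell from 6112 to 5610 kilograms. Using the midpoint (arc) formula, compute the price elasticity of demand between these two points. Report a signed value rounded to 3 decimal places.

%ΔQ = (5610 − 6112) / [(6112 + 5610)/2] = -502/5861 = -0.085650…
%ΔP = (23.3 − 19.1) / [(19.1 + 23.3)/2] = 4.2/21.2 = 0.198113…
Arc Ed = %ΔQ / %ΔP = (-502/5861) / (4.2/21.2) = -0.43233…

-0.432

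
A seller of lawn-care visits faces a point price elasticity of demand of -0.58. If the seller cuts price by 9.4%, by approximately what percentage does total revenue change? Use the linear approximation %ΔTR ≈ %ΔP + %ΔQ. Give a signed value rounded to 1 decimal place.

%ΔQ ≈ Ed × %ΔP = (-0.58) × (-9.4%) = +5.4520%
%ΔTR ≈ %ΔP + %ΔQ = (-9.4%) + (+5.4520%) = -3.9480%

-3.9%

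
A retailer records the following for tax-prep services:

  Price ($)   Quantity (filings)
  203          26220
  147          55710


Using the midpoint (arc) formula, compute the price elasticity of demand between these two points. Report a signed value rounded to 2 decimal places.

-2.25

%ΔQ = (55710 − 26220) / [(26220 + 55710)/2] = 29490/40965 = 0.719882…
%ΔP = (147 − 203) / [(203 + 147)/2] = -56/175 = -0.32
Arc Ed = %ΔQ / %ΔP = (29490/40965) / (-56/175) = -2.2496…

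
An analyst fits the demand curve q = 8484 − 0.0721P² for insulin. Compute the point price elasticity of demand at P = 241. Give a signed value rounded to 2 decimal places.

-1.95

dq/dP = −2·0.0721·P = -34.7522. At P = 241, q = 4296.3599.
Ed = (dq/dP)·(P/q) = (-34.7522) × (241/4296.3599) = -1.9493…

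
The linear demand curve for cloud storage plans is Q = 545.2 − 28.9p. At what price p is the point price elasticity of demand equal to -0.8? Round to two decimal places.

Ed = −28.9p/(545.2 − 28.9p). Set this equal to -0.8:
28.9p = 0.8·(545.2 − 28.9p) ⇒ 28.9p(1 + 0.8) = 0.8·545.2
p = 0.8·545.2 / (28.9·1.8) = 8.3844…

8.38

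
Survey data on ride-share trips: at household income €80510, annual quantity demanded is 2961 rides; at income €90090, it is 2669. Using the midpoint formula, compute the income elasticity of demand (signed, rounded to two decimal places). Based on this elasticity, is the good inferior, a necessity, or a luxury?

-0.92; inferior

%ΔQ = (2669 − 2961)/[( 2961 + 2669)/2] = -292/2815 = -0.103730…
%ΔIncome = (90090 − 80510)/[( 80510 + 90090)/2] = 9580/85300 = 0.112309…
E_income = (-292/2815) / (9580/85300) = -0.9236…
E_income < 0 ⇒ inferior good.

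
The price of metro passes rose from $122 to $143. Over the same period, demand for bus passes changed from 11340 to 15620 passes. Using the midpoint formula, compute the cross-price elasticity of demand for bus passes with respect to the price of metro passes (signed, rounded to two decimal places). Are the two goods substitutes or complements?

%ΔQ_{bus passes} = (15620 − 11340)/avg = 4280/13480 = 0.317507…
%ΔP_{metro passes} = (143 − 122)/avg = 21/132.5 = 0.158490…
E_cross = (4280/13480) / (21/132.5) = 2.0033…
E_cross > 0 ⇒ the goods are substitutes.

2.00; substitutes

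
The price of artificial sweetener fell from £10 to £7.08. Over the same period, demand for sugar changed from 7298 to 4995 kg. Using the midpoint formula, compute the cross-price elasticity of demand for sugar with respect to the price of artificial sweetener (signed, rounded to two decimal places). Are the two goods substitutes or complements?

%ΔQ_{sugar} = (4995 − 7298)/avg = -2303/6146.5 = -0.374684…
%ΔP_{artificial sweetener} = (7.08 − 10)/avg = -2.92/8.54 = -0.341920…
E_cross = (-2303/6146.5) / (-2.92/8.54) = 1.0958…
E_cross > 0 ⇒ the goods are substitutes.

1.10; substitutes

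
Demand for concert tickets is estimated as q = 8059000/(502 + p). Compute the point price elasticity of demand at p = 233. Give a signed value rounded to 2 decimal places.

-0.32

dq/dp = −8059000/(502 + p)² = -14.9179. At p = 233, q = 10964.6.
Ed = (dq/dp)·(p/q) = (-14.9179) × (233/10964.6) = -0.3170…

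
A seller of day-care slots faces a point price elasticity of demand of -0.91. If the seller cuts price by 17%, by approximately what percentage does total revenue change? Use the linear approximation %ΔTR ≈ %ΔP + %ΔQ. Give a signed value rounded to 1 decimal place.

-1.5%

%ΔQ ≈ Ed × %ΔP = (-0.91) × (-17%) = +15.4700%
%ΔTR ≈ %ΔP + %ΔQ = (-17%) + (+15.4700%) = -1.5300%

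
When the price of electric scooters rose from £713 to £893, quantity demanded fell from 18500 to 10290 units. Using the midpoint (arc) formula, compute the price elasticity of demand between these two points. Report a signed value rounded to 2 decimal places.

%ΔQ = (10290 − 18500) / [(18500 + 10290)/2] = -8210/14395 = -0.570336…
%ΔP = (893 − 713) / [(713 + 893)/2] = 180/803 = 0.224159…
Arc Ed = %ΔQ / %ΔP = (-8210/14395) / (180/803) = -2.5443…

-2.54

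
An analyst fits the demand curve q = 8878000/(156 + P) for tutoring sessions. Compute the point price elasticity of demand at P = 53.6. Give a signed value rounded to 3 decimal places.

dq/dP = −8878000/(156 + P)² = -202.084. At P = 53.6, q = 42356.9.
Ed = (dq/dP)·(P/q) = (-202.084) × (53.6/42356.9) = -0.25572…

-0.256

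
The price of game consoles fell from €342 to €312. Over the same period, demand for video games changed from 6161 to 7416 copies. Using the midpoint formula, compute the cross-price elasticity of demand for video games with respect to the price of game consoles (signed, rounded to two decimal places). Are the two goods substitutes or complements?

-2.02; complements

%ΔQ_{video games} = (7416 − 6161)/avg = 1255/6788.5 = 0.184871…
%ΔP_{game consoles} = (312 − 342)/avg = -30/327 = -0.091743…
E_cross = (1255/6788.5) / (-30/327) = -2.0150…
E_cross < 0 ⇒ the goods are complements.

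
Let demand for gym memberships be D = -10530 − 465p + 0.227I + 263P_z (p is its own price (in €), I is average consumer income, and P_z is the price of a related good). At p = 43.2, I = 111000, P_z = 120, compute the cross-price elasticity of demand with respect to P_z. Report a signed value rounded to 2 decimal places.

1.21

At the given values, D = -10530 − 465(43.2) + 0.227(111000) + 263(120) = 26139.
∂D/∂P_z = 263.
E = (263) × (120/26139) = 1.2073…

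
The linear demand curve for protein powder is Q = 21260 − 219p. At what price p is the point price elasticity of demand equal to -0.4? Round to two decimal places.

Ed = −219p/(21260 − 219p). Set this equal to -0.4:
219p = 0.4·(21260 − 219p) ⇒ 219p(1 + 0.4) = 0.4·21260
p = 0.4·21260 / (219·1.4) = 27.7364…

27.74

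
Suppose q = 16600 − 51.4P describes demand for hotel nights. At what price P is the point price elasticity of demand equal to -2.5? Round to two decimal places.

230.68

Ed = −51.4P/(16600 − 51.4P). Set this equal to -2.5:
51.4P = 2.5·(16600 − 51.4P) ⇒ 51.4P(1 + 2.5) = 2.5·16600
P = 2.5·16600 / (51.4·3.5) = 230.6837…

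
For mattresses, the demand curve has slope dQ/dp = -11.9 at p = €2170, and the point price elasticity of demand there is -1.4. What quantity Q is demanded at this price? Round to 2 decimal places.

18445.00

Ed = (dQ/dp)·(p/Q) ⇒ Q = (dQ/dp)·p/Ed = (-11.9)·2170/(-1.4) = 18445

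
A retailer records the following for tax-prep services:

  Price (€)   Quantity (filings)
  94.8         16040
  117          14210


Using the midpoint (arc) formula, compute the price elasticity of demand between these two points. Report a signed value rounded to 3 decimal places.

%ΔQ = (14210 − 16040) / [(16040 + 14210)/2] = -1830/15125 = -0.120991…
%ΔP = (117 − 94.8) / [(94.8 + 117)/2] = 22.2/105.9 = 0.209631…
Arc Ed = %ΔQ / %ΔP = (-1830/15125) / (22.2/105.9) = -0.57716…

-0.577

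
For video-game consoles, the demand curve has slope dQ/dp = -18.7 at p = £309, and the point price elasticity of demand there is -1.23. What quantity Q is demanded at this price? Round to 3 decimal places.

Ed = (dQ/dp)·(p/Q) ⇒ Q = (dQ/dp)·p/Ed = (-18.7)·309/(-1.23) = 4697.80487…

4697.805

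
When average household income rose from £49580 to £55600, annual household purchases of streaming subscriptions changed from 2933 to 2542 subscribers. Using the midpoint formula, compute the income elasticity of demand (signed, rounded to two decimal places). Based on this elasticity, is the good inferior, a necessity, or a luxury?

%ΔQ = (2542 − 2933)/[( 2933 + 2542)/2] = -391/2737.5 = -0.142831…
%ΔIncome = (55600 − 49580)/[( 49580 + 55600)/2] = 6020/52590 = 0.114470…
E_income = (-391/2737.5) / (6020/52590) = -1.2477…
E_income < 0 ⇒ inferior good.

-1.25; inferior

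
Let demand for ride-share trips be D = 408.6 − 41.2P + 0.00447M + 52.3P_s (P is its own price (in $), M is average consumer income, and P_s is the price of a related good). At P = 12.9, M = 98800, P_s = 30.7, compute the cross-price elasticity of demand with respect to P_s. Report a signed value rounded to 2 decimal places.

At the given values, D = 408.6 − 41.2(12.9) + 0.00447(98800) + 52.3(30.7) = 1924.366.
∂D/∂P_s = 52.3.
E = (52.3) × (30.7/1924.366) = 0.8343…

0.83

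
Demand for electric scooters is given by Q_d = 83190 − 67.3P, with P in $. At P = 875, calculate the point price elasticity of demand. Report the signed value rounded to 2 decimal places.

-2.42

dQ_d/dP = −67.3. At P = 875, Q_d = 83190 − 67.3(875) = 24302.5.
Ed = (dQ_d/dP)·(P/Q_d) = −67.3 × (875/24302.5) = -2.4231…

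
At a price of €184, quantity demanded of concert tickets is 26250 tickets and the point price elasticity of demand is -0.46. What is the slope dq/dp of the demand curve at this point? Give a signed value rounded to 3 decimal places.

-65.625

Ed = (dq/dp)·(p/q) ⇒ dq/dp = Ed·q/p = (-0.46)·26250/184 = -65.625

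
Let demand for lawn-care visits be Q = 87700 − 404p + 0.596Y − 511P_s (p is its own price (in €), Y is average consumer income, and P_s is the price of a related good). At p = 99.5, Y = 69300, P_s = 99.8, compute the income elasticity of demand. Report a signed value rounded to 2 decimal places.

1.09

At the given values, Q = 87700 − 404(99.5) + 0.596(69300) − 511(99.8) = 37807.
∂Q/∂Y = 0.596.
E = (0.596) × (69300/37807) = 1.0924…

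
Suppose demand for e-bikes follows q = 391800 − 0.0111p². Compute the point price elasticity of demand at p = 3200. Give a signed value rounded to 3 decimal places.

dq/dp = −2·0.0111·p = -71.04. At p = 3200, q = 278136.
Ed = (dq/dp)·(p/q) = (-71.04) × (3200/278136) = -0.81732…

-0.817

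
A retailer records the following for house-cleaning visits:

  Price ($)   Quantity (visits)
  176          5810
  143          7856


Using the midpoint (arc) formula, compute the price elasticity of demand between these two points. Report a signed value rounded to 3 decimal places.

%ΔQ = (7856 − 5810) / [(5810 + 7856)/2] = 2046/6833 = 0.299429…
%ΔP = (143 − 176) / [(176 + 143)/2] = -33/159.5 = -0.206896…
Arc Ed = %ΔQ / %ΔP = (2046/6833) / (-33/159.5) = -1.44724…

-1.447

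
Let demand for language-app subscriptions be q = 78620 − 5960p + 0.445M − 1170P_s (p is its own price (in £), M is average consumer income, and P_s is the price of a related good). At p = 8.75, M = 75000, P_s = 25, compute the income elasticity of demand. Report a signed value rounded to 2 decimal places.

1.09

At the given values, q = 78620 − 5960(8.75) + 0.445(75000) − 1170(25) = 30595.
∂q/∂M = 0.445.
E = (0.445) × (75000/30595) = 1.0908…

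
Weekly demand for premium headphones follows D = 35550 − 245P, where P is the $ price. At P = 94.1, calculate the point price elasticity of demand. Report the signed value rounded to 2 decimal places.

dD/dP = −245. At P = 94.1, D = 35550 − 245(94.1) = 12495.5.
Ed = (dD/dP)·(P/D) = −245 × (94.1/12495.5) = -1.8450…

-1.85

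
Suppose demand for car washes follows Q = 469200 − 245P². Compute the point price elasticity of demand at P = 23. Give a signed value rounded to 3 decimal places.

dQ/dP = −2·245·P = -11270. At P = 23, Q = 339595.
Ed = (dQ/dP)·(P/Q) = (-11270) × (23/339595) = -0.76329…

-0.763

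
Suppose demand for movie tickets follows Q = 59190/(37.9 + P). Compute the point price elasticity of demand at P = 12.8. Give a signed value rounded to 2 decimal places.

-0.25

dQ/dP = −59190/(37.9 + P)² = -23.0267. At P = 12.8, Q = 1167.46.
Ed = (dQ/dP)·(P/Q) = (-23.0267) × (12.8/1167.46) = -0.2524…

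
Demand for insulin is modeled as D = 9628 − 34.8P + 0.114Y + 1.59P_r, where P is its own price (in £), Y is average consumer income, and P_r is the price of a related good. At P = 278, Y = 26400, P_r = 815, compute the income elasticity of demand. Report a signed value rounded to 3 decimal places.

0.707

At the given values, D = 9628 − 34.8(278) + 0.114(26400) + 1.59(815) = 4259.05.
∂D/∂Y = 0.114.
E = (0.114) × (26400/4259.05) = 0.70663…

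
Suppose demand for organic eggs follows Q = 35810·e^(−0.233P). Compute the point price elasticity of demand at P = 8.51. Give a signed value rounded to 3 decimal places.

-1.983

dQ/dP = −0.233·Q = -1148.76. At P = 8.51, Q = 4930.29.
Ed = (dQ/dP)·(P/Q) = (-1148.76) × (8.51/4930.29) = -1.98283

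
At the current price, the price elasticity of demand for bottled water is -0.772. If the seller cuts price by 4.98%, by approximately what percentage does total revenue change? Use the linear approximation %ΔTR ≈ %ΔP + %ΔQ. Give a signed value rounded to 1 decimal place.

%ΔQ ≈ Ed × %ΔP = (-0.772) × (-4.98%) = +3.8446%
%ΔTR ≈ %ΔP + %ΔQ = (-4.98%) + (+3.8446%) = -1.1354%

-1.1%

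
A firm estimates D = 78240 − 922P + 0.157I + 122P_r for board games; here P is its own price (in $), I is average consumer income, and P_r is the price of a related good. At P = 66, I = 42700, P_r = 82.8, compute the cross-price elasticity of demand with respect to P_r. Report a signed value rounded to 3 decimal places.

At the given values, D = 78240 − 922(66) + 0.157(42700) + 122(82.8) = 34193.5.
∂D/∂P_r = 122.
E = (122) × (82.8/34193.5) = 0.29542…

0.295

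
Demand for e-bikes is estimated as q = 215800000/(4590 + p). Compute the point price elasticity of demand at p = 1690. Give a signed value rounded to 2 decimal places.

dq/dp = −215800000/(4590 + p)² = -5.47182. At p = 1690, q = 34363.1.
Ed = (dq/dp)·(p/q) = (-5.47182) × (1690/34363.1) = -0.2691…

-0.27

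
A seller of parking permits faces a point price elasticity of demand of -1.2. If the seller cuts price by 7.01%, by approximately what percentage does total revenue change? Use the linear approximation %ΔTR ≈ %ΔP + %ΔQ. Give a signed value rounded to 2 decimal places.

+1.40%

%ΔQ ≈ Ed × %ΔP = (-1.2) × (-7.01%) = +8.4120%
%ΔTR ≈ %ΔP + %ΔQ = (-7.01%) + (+8.4120%) = +1.4020%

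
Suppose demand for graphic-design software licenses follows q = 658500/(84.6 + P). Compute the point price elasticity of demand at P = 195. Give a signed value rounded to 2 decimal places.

-0.70

dq/dP = −658500/(84.6 + P)² = -8.42328. At P = 195, q = 2355.15.
Ed = (dq/dP)·(P/q) = (-8.42328) × (195/2355.15) = -0.6974…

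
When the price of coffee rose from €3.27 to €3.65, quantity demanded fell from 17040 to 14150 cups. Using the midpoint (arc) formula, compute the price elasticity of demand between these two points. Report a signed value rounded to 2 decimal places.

%ΔQ = (14150 − 17040) / [(17040 + 14150)/2] = -2890/15595 = -0.185315…
%ΔP = (3.65 − 3.27) / [(3.27 + 3.65)/2] = 0.38/3.46 = 0.109826…
Arc Ed = %ΔQ / %ΔP = (-2890/15595) / (0.38/3.46) = -1.6873…

-1.69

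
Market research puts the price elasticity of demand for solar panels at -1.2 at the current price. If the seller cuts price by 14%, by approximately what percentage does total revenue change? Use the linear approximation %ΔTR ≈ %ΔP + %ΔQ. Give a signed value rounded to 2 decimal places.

%ΔQ ≈ Ed × %ΔP = (-1.2) × (-14%) = +16.8000%
%ΔTR ≈ %ΔP + %ΔQ = (-14%) + (+16.8000%) = +2.8000%

+2.80%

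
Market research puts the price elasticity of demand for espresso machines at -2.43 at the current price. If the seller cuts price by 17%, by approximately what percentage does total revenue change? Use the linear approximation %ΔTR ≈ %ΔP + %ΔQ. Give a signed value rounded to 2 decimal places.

+24.31%

%ΔQ ≈ Ed × %ΔP = (-2.43) × (-17%) = +41.3100%
%ΔTR ≈ %ΔP + %ΔQ = (-17%) + (+41.3100%) = +24.3100%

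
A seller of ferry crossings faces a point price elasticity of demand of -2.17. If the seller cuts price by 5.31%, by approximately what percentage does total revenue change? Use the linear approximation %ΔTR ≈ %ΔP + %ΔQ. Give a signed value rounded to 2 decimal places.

+6.21%

%ΔQ ≈ Ed × %ΔP = (-2.17) × (-5.31%) = +11.5227%
%ΔTR ≈ %ΔP + %ΔQ = (-5.31%) + (+11.5227%) = +6.2127%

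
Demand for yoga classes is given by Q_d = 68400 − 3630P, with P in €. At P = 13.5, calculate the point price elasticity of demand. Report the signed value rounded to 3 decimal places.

-2.527

dQ_d/dP = −3630. At P = 13.5, Q_d = 68400 − 3630(13.5) = 19395.
Ed = (dQ_d/dP)·(P/Q_d) = −3630 × (13.5/19395) = -2.52668…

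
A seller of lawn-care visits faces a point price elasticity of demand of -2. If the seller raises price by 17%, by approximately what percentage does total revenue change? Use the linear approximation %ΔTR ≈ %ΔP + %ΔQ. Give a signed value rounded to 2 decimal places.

%ΔQ ≈ Ed × %ΔP = (-2) × (+17%) = -34.0000%
%ΔTR ≈ %ΔP + %ΔQ = (+17%) + (-34.0000%) = -17.0000%

-17.00%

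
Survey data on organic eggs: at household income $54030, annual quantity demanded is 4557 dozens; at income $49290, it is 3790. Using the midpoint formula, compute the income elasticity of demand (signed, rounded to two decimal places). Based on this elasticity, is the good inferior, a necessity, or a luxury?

%ΔQ = (3790 − 4557)/[( 4557 + 3790)/2] = -767/4173.5 = -0.183778…
%ΔIncome = (49290 − 54030)/[( 54030 + 49290)/2] = -4740/51660 = -0.091753…
E_income = (-767/4173.5) / (-4740/51660) = 2.0029…
E_income > 1 ⇒ normal good, luxury.

2.00; luxury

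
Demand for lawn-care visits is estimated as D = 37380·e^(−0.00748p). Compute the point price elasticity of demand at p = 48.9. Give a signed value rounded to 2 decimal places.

dD/dp = −0.00748·D = -193.949. At p = 48.9, D = 25929.
Ed = (dD/dp)·(p/D) = (-193.949) × (48.9/25929) = -0.3657…

-0.37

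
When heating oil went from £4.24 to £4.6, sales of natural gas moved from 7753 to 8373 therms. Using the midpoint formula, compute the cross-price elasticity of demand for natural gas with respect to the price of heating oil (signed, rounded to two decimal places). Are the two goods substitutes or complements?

0.94; substitutes

%ΔQ_{natural gas} = (8373 − 7753)/avg = 620/8063 = 0.076894…
%ΔP_{heating oil} = (4.6 − 4.24)/avg = 0.36/4.42 = 0.081447…
E_cross = (620/8063) / (0.36/4.42) = 0.9440…
E_cross > 0 ⇒ the goods are substitutes.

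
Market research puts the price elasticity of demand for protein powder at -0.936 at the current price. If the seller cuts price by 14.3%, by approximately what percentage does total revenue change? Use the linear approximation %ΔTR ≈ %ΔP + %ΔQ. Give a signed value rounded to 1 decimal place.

-0.9%

%ΔQ ≈ Ed × %ΔP = (-0.936) × (-14.3%) = +13.3848%
%ΔTR ≈ %ΔP + %ΔQ = (-14.3%) + (+13.3848%) = -0.9152%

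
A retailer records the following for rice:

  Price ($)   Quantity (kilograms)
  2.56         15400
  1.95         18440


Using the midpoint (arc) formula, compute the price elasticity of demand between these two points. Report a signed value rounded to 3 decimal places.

-0.664

%ΔQ = (18440 − 15400) / [(15400 + 18440)/2] = 3040/16920 = 0.179669…
%ΔP = (1.95 − 2.56) / [(2.56 + 1.95)/2] = -0.61/2.255 = -0.270509…
Arc Ed = %ΔQ / %ΔP = (3040/16920) / (-0.61/2.255) = -0.66418…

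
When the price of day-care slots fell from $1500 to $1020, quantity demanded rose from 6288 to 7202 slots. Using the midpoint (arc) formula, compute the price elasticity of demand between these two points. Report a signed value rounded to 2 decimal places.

-0.36

%ΔQ = (7202 − 6288) / [(6288 + 7202)/2] = 914/6745 = 0.135507…
%ΔP = (1020 − 1500) / [(1500 + 1020)/2] = -480/1260 = -0.380952…
Arc Ed = %ΔQ / %ΔP = (914/6745) / (-480/1260) = -0.3557…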